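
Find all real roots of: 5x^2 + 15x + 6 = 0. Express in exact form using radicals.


Using the quadratic formula: x = (-b ± sqrt(b^2 - 4ac)) / (2a)
Here a = 5, b = 15, c = 6
Discriminant = b^2 - 4ac = 15^2 - 4(5)(6) = 225 - 120 = 105
Since discriminant = 105 > 0, there are two real roots.
x = (-15 ± sqrt(105)) / 10
Numerically: x ≈ -0.4753 or x ≈ -2.5247

x = (-15 + sqrt(105)) / 10 or x = (-15 - sqrt(105)) / 10


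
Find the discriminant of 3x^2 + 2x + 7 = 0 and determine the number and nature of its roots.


For ax^2 + bx + c = 0, discriminant D = b^2 - 4ac
Here a = 3, b = 2, c = 7
D = (2)^2 - 4(3)(7) = 4 - 84 = -80

D = -80 < 0
The equation has no real roots (2 complex conjugate roots).

Discriminant = -80, no real roots (2 complex conjugate roots)


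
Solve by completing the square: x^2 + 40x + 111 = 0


Start: x^2 + 40x + 111 = 0
Move constant: x^2 + 40x = -111
Half of 40 is 20, squared is 400
Add 400 to both sides: x^2 + 40x + 400 = 289
(x + 20)^2 = 289
x + 20 = ±17
x = -20 + 17 = -3 or x = -20 - 17 = -37

x = -37, x = -3


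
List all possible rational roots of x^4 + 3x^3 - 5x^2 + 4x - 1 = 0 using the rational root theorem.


Rational root theorem: possible roots are ±p/q where:
  p divides the constant term (-1): p ∈ {1}
  q divides the leading coefficient (1): q ∈ {1}

All possible rational roots: -1, 1

-1, 1


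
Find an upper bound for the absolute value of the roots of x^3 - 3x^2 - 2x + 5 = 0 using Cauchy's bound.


Cauchy's bound: all roots r satisfy |r| <= 1 + max(|a_i/a_n|) for i = 0,...,n-1
where a_n is the leading coefficient.

Coefficients: [1, -3, -2, 5]
Leading coefficient a_n = 1
Ratios |a_i/a_n|: 3, 2, 5
Maximum ratio: 5
Cauchy's bound: |r| <= 1 + 5 = 6

Upper bound = 6


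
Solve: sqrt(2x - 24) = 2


Square both sides: 2x - 24 = 2^2 = 4
2x = 4 + 24 = 28
x = 14
Check: sqrt(2*14 - 24) = sqrt(4) = 2 ✓

x = 14


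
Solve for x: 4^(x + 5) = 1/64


Express both sides with the same base.
1/64 = 4^(-3)
Since the bases match, equate exponents: x + 5 = -3
So x = -3 - (5) = -8

x = -8


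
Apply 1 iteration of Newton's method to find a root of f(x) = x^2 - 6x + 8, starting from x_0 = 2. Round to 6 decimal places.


Newton's method: x_(n+1) = x_n - f(x_n)/f'(x_n)
f(x) = x^2 - 6x + 8
f'(x) = 2x - 6

Iteration 1:
  f(2.000000) = 0.000000
  f'(2.000000) = -2.000000
  x_1 = 2.000000 - (0.000000)/(-2.000000) = 2.000000

x_1 = 2.000000


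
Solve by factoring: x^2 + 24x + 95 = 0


We need two numbers that multiply to 95 and add to 24.
Those numbers are 19 and 5 (since 19 * 5 = 95 and 19 + 5 = 24).
So x^2 + 24x + 95 = (x + 19)(x + 5) = 0
Setting each factor to zero: x = -19 or x = -5

x = -19, x = -5


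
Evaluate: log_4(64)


We need the exponent such that 4^? = 64
4^3 = 64
Therefore log_4(64) = 3

3


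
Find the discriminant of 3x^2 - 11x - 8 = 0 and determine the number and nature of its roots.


For ax^2 + bx + c = 0, discriminant D = b^2 - 4ac
Here a = 3, b = -11, c = -8
D = (-11)^2 - 4(3)(-8) = 121 + 96 = 217

D = 217 > 0 but not a perfect square
The equation has 2 distinct real irrational roots.

Discriminant = 217, 2 distinct real irrational roots


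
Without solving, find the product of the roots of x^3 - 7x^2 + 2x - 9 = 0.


By Vieta's formulas for x^3 + bx^2 + cx + d = 0:
  r1 + r2 + r3 = -b/a = 7
  r1*r2 + r1*r3 + r2*r3 = c/a = 2
  r1*r2*r3 = -d/a = 9


Product = 9


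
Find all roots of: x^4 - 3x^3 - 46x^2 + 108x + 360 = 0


Let p(x) = x^4 - 3x^3 - 46x^2 + 108x + 360. By the rational root theorem (leading coefficient 1), any rational root is an integer divisor of 360: try ±1, ±2, ... in turn.
Test x = 1: value = 420 ≠ 0.
Test x = -1: value = 210 ≠ 0.
Test x = 2: value = 384 ≠ 0.
Test x = -2: value = 0 ✓, so (x + 2) is a factor.
Synthetic division by (x + 2): bring down 1; 1(-2) - 3 = -5; (-5)(-2) - 46 = -36; (-36)(-2) + 108 = 180; 180(-2) + 360 = 0 → quotient x^3 - 5x^2 - 36x + 180, remainder 0.
Continue with the quotient x^3 - 5x^2 - 36x + 180 (candidates must divide 180; re-test x = -2 first in case it repeats).
Test x = -2: value = 224 ≠ 0.
Test x = 3: value = 54 ≠ 0.
Test x = -3: value = 216 ≠ 0.
Test x = 4: value = 20 ≠ 0.
Test x = -4: value = 180 ≠ 0.
Test x = 5: value = 0 ✓, so (x - 5) is a factor.
Synthetic division by (x - 5): bring down 1; 1(5) - 5 = 0; 0(5) - 36 = -36; (-36)(5) + 180 = 0 → quotient x^2 - 36, remainder 0.
Solve the quadratic x^2 - 36 = 0: discriminant = 0^2 - 4(1)(-36) = 0 + 144 = 144.
sqrt(144) = 12, so x = (0 ± 12)/2: x = 6 or x = -6.
Collecting all roots found:

x = -6, x = -2, x = 5, x = 6


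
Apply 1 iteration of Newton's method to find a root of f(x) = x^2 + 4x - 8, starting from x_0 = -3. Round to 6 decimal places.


Newton's method: x_(n+1) = x_n - f(x_n)/f'(x_n)
f(x) = x^2 + 4x - 8
f'(x) = 2x + 4

Iteration 1:
  f(-3.000000) = -11.000000
  f'(-3.000000) = -2.000000
  x_1 = -3.000000 - (-11.000000)/(-2.000000) = -8.500000

x_1 = -8.500000


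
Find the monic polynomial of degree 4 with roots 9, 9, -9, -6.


A monic polynomial with roots 9, 9, -9, -6 is:
p(x) = (x - 9)(x - 9)(x + 9)(x + 6)
After multiplying by (x - 9): x - 9
After multiplying by (x - 9): x^2 - 18x + 81
After multiplying by (x + 9): x^3 - 9x^2 - 81x + 729
After multiplying by (x + 6): x^4 - 3x^3 - 135x^2 + 243x + 4374

x^4 - 3x^3 - 135x^2 + 243x + 4374


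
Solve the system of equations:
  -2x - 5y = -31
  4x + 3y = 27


Using Cramer's rule:
Determinant D = (-2)(3) - (4)(-5) = -6 + 20 = 14
Dx = (-31)(3) - (27)(-5) = -93 + 135 = 42
Dy = (-2)(27) - (4)(-31) = -54 + 124 = 70
x = Dx/D = 42/14 = 3
y = Dy/D = 70/14 = 5

x = 3, y = 5


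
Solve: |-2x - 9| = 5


An absolute value equation |expr| = 5 gives two cases:
Case 1: -2x - 9 = 5
  -2x = 14, so x = -7
Case 2: -2x - 9 = -5
  -2x = 4, so x = -2

x = -7, x = -2


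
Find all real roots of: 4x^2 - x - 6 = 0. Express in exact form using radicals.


Using the quadratic formula: x = (-b ± sqrt(b^2 - 4ac)) / (2a)
Here a = 4, b = -1, c = -6
Discriminant = b^2 - 4ac = (-1)^2 - 4(4)(-6) = 1 + 96 = 97
Since discriminant = 97 > 0, there are two real roots.
x = (1 ± sqrt(97)) / 8
Numerically: x ≈ 1.3561 or x ≈ -1.1061

x = (1 + sqrt(97)) / 8 or x = (1 - sqrt(97)) / 8


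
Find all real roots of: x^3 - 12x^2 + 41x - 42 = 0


Let p(x) = x^3 - 12x^2 + 41x - 42. By the rational root theorem (leading coefficient 1), any rational root is an integer divisor of 42: try ±1, ±2, ... in turn.
Test x = 1: value = -12 ≠ 0.
Test x = -1: value = -96 ≠ 0.
Test x = 2: value = 0 ✓, so (x - 2) is a factor.
Synthetic division by (x - 2): bring down 1; 1(2) - 12 = -10; (-10)(2) + 41 = 21; 21(2) - 42 = 0 → quotient x^2 - 10x + 21, remainder 0.
Solve the quadratic x^2 - 10x + 21 = 0: discriminant = (-10)^2 - 4(1)(21) = 100 - 84 = 16.
sqrt(16) = 4, so x = (10 ± 4)/2: x = 7 or x = 3.

x = 2, x = 3, x = 7


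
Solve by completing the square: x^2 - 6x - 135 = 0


Start: x^2 - 6x - 135 = 0
Move constant: x^2 - 6x = 135
Half of -6 is -3, squared is 9
Add 9 to both sides: x^2 - 6x + 9 = 144
(x - 3)^2 = 144
x - 3 = ±12
x = 3 + 12 = 15 or x = 3 - 12 = -9

x = -9, x = 15


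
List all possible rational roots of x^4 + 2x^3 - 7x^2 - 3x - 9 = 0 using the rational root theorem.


Rational root theorem: possible roots are ±p/q where:
  p divides the constant term (-9): p ∈ {1, 3, 9}
  q divides the leading coefficient (1): q ∈ {1}

All possible rational roots: -9, -3, -1, 1, 3, 9

-9, -3, -1, 1, 3, 9


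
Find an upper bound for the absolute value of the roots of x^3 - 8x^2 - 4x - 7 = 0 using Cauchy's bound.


Cauchy's bound: all roots r satisfy |r| <= 1 + max(|a_i/a_n|) for i = 0,...,n-1
where a_n is the leading coefficient.

Coefficients: [1, -8, -4, -7]
Leading coefficient a_n = 1
Ratios |a_i/a_n|: 8, 4, 7
Maximum ratio: 8
Cauchy's bound: |r| <= 1 + 8 = 9

Upper bound = 9


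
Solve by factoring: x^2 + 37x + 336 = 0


We need two numbers that multiply to 336 and add to 37.
Those numbers are 16 and 21 (since 16 * 21 = 336 and 16 + 21 = 37).
So x^2 + 37x + 336 = (x + 16)(x + 21) = 0
Setting each factor to zero: x = -16 or x = -21

x = -21, x = -16


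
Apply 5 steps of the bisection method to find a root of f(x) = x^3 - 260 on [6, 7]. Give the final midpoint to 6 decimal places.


f(x) = x^3 - 260
f(6) = -44 < 0
f(7) = 83 > 0

Step 1: midpoint = (6.000000 + 7.000000)/2 = 6.500000
  f(6.500000) = 14.625000
  f(mid) > 0, so root is in [6.000000, 6.500000]

Step 2: midpoint = (6.000000 + 6.500000)/2 = 6.250000
  f(6.250000) = -15.859375
  f(mid) < 0, so root is in [6.250000, 6.500000]

Step 3: midpoint = (6.250000 + 6.500000)/2 = 6.375000
  f(6.375000) = -0.916016
  f(mid) < 0, so root is in [6.375000, 6.500000]

Step 4: midpoint = (6.375000 + 6.500000)/2 = 6.437500
  f(6.437500) = 6.779053
  f(mid) > 0, so root is in [6.375000, 6.437500]

Step 5: midpoint = (6.375000 + 6.437500)/2 = 6.406250
  f(6.406250) = 2.912750
  f(mid) > 0, so root is in [6.375000, 6.406250]

midpoint = 6.406250


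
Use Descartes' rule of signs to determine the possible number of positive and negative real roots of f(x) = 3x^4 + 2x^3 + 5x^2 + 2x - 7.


Descartes' rule of signs:

For positive roots, count sign changes in f(x) = 3x^4 + 2x^3 + 5x^2 + 2x - 7:
Signs of coefficients: +, +, +, +, -
Number of sign changes: 1
Possible positive real roots: 1

For negative roots, examine f(-x) = 3x^4 - 2x^3 + 5x^2 - 2x - 7:
Signs of coefficients: +, -, +, -, -
Number of sign changes: 3
Possible negative real roots: 3, 1

Positive roots: 1; Negative roots: 3 or 1


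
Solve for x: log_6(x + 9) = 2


Convert to exponential form: x + 9 = 6^2 = 36
x = 36 - 9 = 27
Check: log_6(27 + 9) = log_6(36) = log_6(36) = 2 ✓

x = 27


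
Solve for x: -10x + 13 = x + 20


Starting with: -10x + 13 = x + 20
Move all x terms to left: (-10 - 1)x = 20 - 13
Simplify: -11x = 7
Divide both sides by -11: x = -7/11

x = -7/11


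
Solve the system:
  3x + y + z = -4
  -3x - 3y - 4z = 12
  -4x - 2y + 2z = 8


Using Cramer's rule. Expand each determinant along the first row.
D  = 3*[(-3)*2 - (-4)*(-2)] - 1*[(-3)*2 - (-4)*(-4)] + 1*[(-3)*(-2) - (-3)*(-4)]
  = 3*(-14) - 1*(-22) + 1*(-6) = -26
Dx = (-4)*[(-3)*2 - (-4)*(-2)] - 1*[12*2 - (-4)*8] + 1*[12*(-2) - (-3)*8]
  = (-4)*(-14) - 1*(56) + 1*(0) = 0
Dy = 3*[12*2 - (-4)*8] - (-4)*[(-3)*2 - (-4)*(-4)] + 1*[(-3)*8 - 12*(-4)]
  = 3*(56) - (-4)*(-22) + 1*(24) = 104
Dz = 3*[(-3)*8 - 12*(-2)] - 1*[(-3)*8 - 12*(-4)] + (-4)*[(-3)*(-2) - (-3)*(-4)]
  = 3*(0) - 1*(24) + (-4)*(-6) = 0
x = Dx/D = 0/-26 = 0, y = Dy/D = 104/-26 = -4, z = Dz/D = 0/-26 = 0
Check eq1: (3)(0) + (1)(-4) + (1)(0) = -4 = -4 ✓
Check eq2: (-3)(0) + (-3)(-4) + (-4)(0) = 12 = 12 ✓
Check eq3: (-4)(0) + (-2)(-4) + (2)(0) = 8 = 8 ✓

x = 0, y = -4, z = 0


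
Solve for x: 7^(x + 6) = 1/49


Express both sides with the same base.
1/49 = 7^(-2)
Since the bases match, equate exponents: x + 6 = -2
So x = -2 - (6) = -8

x = -8


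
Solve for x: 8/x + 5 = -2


Subtract 5 from both sides: 8/x = -7
Multiply both sides by x: 8 = -7 * x
Divide by -7: x = -8/7

x = -8/7


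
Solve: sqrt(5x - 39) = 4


Square both sides: 5x - 39 = 4^2 = 16
5x = 16 + 39 = 55
x = 11
Check: sqrt(5*11 - 39) = sqrt(16) = 4 ✓

x = 11


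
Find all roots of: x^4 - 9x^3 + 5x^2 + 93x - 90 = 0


Let p(x) = x^4 - 9x^3 + 5x^2 + 93x - 90. By the rational root theorem (leading coefficient 1), any rational root is an integer divisor of 90: try ±1, ±2, ... in turn.
Test x = 1: value = 0 ✓, so (x - 1) is a factor.
Synthetic division by (x - 1): bring down 1; 1(1) - 9 = -8; (-8)(1) + 5 = -3; (-3)(1) + 93 = 90; 90(1) - 90 = 0 → quotient x^3 - 8x^2 - 3x + 90, remainder 0.
Continue with the quotient x^3 - 8x^2 - 3x + 90 (candidates must divide 90; re-test x = 1 first in case it repeats).
Test x = 1: value = 80 ≠ 0.
Test x = -1: value = 84 ≠ 0.
Test x = 2: value = 60 ≠ 0.
Test x = -2: value = 56 ≠ 0.
Test x = 3: value = 36 ≠ 0.
Test x = -3: value = 0 ✓, so (x + 3) is a factor.
Synthetic division by (x + 3): bring down 1; 1(-3) - 8 = -11; (-11)(-3) - 3 = 30; 30(-3) + 90 = 0 → quotient x^2 - 11x + 30, remainder 0.
Solve the quadratic x^2 - 11x + 30 = 0: discriminant = (-11)^2 - 4(1)(30) = 121 - 120 = 1.
sqrt(1) = 1, so x = (11 ± 1)/2: x = 6 or x = 5.
Collecting all roots found:

x = -3, x = 1, x = 5, x = 6


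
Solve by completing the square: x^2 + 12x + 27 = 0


Start: x^2 + 12x + 27 = 0
Move constant: x^2 + 12x = -27
Half of 12 is 6, squared is 36
Add 36 to both sides: x^2 + 12x + 36 = 9
(x + 6)^2 = 9
x + 6 = ±3
x = -6 + 3 = -3 or x = -6 - 3 = -9

x = -9, x = -3


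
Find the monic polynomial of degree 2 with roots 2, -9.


A monic polynomial with roots 2, -9 is:
p(x) = (x - 2)(x + 9)
After multiplying by (x - 2): x - 2
After multiplying by (x + 9): x^2 + 7x - 18

x^2 + 7x - 18


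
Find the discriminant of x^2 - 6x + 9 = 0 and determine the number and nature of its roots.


For ax^2 + bx + c = 0, discriminant D = b^2 - 4ac
Here a = 1, b = -6, c = 9
D = (-6)^2 - 4(1)(9) = 36 - 36 = 0

D = 0
The equation has exactly 1 real root (a repeated/double root).

Discriminant = 0, 1 repeated real root


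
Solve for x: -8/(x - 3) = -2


Multiply both sides by (x - 3): -8 = -2(x - 3)
Distribute: -8 = -2x + 6
-2x = -8 - 6 = -14
x = 7

x = 7


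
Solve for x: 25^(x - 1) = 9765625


Express both sides with the same base.
9765625 = 25^5
Since the bases match, equate exponents: x - 1 = 5
So x = 5 - (-1) = 6

x = 6


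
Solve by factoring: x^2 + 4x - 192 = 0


We need two numbers that multiply to -192 and add to 4.
Those numbers are 16 and -12 (since 16 * (-12) = -192 and 16 + (-12) = 4).
So x^2 + 4x - 192 = (x + 16)(x - 12) = 0
Setting each factor to zero: x = -16 or x = 12

x = -16, x = 12


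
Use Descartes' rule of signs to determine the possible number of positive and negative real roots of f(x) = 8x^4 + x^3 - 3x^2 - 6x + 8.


Descartes' rule of signs:

For positive roots, count sign changes in f(x) = 8x^4 + x^3 - 3x^2 - 6x + 8:
Signs of coefficients: +, +, -, -, +
Number of sign changes: 2
Possible positive real roots: 2, 0

For negative roots, examine f(-x) = 8x^4 - x^3 - 3x^2 + 6x + 8:
Signs of coefficients: +, -, -, +, +
Number of sign changes: 2
Possible negative real roots: 2, 0

Positive roots: 2 or 0; Negative roots: 2 or 0


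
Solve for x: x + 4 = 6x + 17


Starting with: x + 4 = 6x + 17
Move all x terms to left: (1 - 6)x = 17 - 4
Simplify: -5x = 13
Divide both sides by -5: x = -13/5

x = -13/5


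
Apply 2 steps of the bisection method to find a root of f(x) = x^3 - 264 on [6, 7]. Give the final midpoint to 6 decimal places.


f(x) = x^3 - 264
f(6) = -48 < 0
f(7) = 79 > 0

Step 1: midpoint = (6.000000 + 7.000000)/2 = 6.500000
  f(6.500000) = 10.625000
  f(mid) > 0, so root is in [6.000000, 6.500000]

Step 2: midpoint = (6.000000 + 6.500000)/2 = 6.250000
  f(6.250000) = -19.859375
  f(mid) < 0, so root is in [6.250000, 6.500000]

midpoint = 6.250000


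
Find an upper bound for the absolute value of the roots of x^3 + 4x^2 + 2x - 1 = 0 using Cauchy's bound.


Cauchy's bound: all roots r satisfy |r| <= 1 + max(|a_i/a_n|) for i = 0,...,n-1
where a_n is the leading coefficient.

Coefficients: [1, 4, 2, -1]
Leading coefficient a_n = 1
Ratios |a_i/a_n|: 4, 2, 1
Maximum ratio: 4
Cauchy's bound: |r| <= 1 + 4 = 5

Upper bound = 5


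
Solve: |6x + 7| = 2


An absolute value equation |expr| = 2 gives two cases:
Case 1: 6x + 7 = 2
  6x = -5, so x = -5/6
Case 2: 6x + 7 = -2
  6x = -9, so x = -3/2

x = -3/2, x = -5/6


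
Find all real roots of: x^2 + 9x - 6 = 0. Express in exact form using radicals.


Using the quadratic formula: x = (-b ± sqrt(b^2 - 4ac)) / (2a)
Here a = 1, b = 9, c = -6
Discriminant = b^2 - 4ac = 9^2 - 4(1)(-6) = 81 + 24 = 105
Since discriminant = 105 > 0, there are two real roots.
x = (-9 ± sqrt(105)) / 2
Numerically: x ≈ 0.6235 or x ≈ -9.6235

x = (-9 + sqrt(105)) / 2 or x = (-9 - sqrt(105)) / 2


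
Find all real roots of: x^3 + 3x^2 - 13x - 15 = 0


Let p(x) = x^3 + 3x^2 - 13x - 15. By the rational root theorem (leading coefficient 1), any rational root is an integer divisor of 15: try ±1, ±2, ... in turn.
Test x = 1: value = -24 ≠ 0.
Test x = -1: value = 0 ✓, so (x + 1) is a factor.
Synthetic division by (x + 1): bring down 1; 1(-1) + 3 = 2; 2(-1) - 13 = -15; (-15)(-1) - 15 = 0 → quotient x^2 + 2x - 15, remainder 0.
Solve the quadratic x^2 + 2x - 15 = 0: discriminant = 2^2 - 4(1)(-15) = 4 + 60 = 64.
sqrt(64) = 8, so x = (-2 ± 8)/2: x = 3 or x = -5.

x = -5, x = -1, x = 3


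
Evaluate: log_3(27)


We need the exponent such that 3^? = 27
3^3 = 27
Therefore log_3(27) = 3

3


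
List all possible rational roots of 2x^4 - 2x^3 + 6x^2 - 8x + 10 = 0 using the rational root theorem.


Rational root theorem: possible roots are ±p/q where:
  p divides the constant term (10): p ∈ {1, 2, 5, 10}
  q divides the leading coefficient (2): q ∈ {1, 2}

All possible rational roots: -10, -5, -5/2, -2, -1, -1/2, 1/2, 1, 2, 5/2, 5, 10

-10, -5, -5/2, -2, -1, -1/2, 1/2, 1, 2, 5/2, 5, 10


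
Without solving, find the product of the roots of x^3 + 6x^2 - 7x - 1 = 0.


By Vieta's formulas for x^3 + bx^2 + cx + d = 0:
  r1 + r2 + r3 = -b/a = -6
  r1*r2 + r1*r3 + r2*r3 = c/a = -7
  r1*r2*r3 = -d/a = 1


Product = 1


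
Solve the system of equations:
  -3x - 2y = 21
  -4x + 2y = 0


Using Cramer's rule:
Determinant D = (-3)(2) - (-4)(-2) = -6 - 8 = -14
Dx = (21)(2) - (0)(-2) = 42 - 0 = 42
Dy = (-3)(0) - (-4)(21) = 0 + 84 = 84
x = Dx/D = 42/-14 = -3
y = Dy/D = 84/-14 = -6

x = -3, y = -6


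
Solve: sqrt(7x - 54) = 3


Square both sides: 7x - 54 = 3^2 = 9
7x = 9 + 54 = 63
x = 9
Check: sqrt(7*9 - 54) = sqrt(9) = 3 ✓

x = 9


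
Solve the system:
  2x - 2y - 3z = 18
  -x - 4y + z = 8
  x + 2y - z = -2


Using Cramer's rule. Expand each determinant along the first row.
D  = 2*[(-4)*(-1) - 1*2] - (-2)*[(-1)*(-1) - 1*1] + (-3)*[(-1)*2 - (-4)*1]
  = 2*(2) - (-2)*(0) + (-3)*(2) = -2
Dx = 18*[(-4)*(-1) - 1*2] - (-2)*[8*(-1) - 1*(-2)] + (-3)*[8*2 - (-4)*(-2)]
  = 18*(2) - (-2)*(-6) + (-3)*(8) = 0
Dy = 2*[8*(-1) - 1*(-2)] - 18*[(-1)*(-1) - 1*1] + (-3)*[(-1)*(-2) - 8*1]
  = 2*(-6) - 18*(0) + (-3)*(-6) = 6
Dz = 2*[(-4)*(-2) - 8*2] - (-2)*[(-1)*(-2) - 8*1] + 18*[(-1)*2 - (-4)*1]
  = 2*(-8) - (-2)*(-6) + 18*(2) = 8
x = Dx/D = 0/-2 = 0, y = Dy/D = 6/-2 = -3, z = Dz/D = 8/-2 = -4
Check eq1: (2)(0) + (-2)(-3) + (-3)(-4) = 18 = 18 ✓
Check eq2: (-1)(0) + (-4)(-3) + (1)(-4) = 8 = 8 ✓
Check eq3: (1)(0) + (2)(-3) + (-1)(-4) = -2 = -2 ✓

x = 0, y = -3, z = -4


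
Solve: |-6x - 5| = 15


An absolute value equation |expr| = 15 gives two cases:
Case 1: -6x - 5 = 15
  -6x = 20, so x = -10/3
Case 2: -6x - 5 = -15
  -6x = -10, so x = 5/3

x = -10/3, x = 5/3


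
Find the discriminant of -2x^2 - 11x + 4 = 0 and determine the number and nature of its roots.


For ax^2 + bx + c = 0, discriminant D = b^2 - 4ac
Here a = -2, b = -11, c = 4
D = (-11)^2 - 4(-2)(4) = 121 + 32 = 153

D = 153 > 0 but not a perfect square
The equation has 2 distinct real irrational roots.

Discriminant = 153, 2 distinct real irrational roots


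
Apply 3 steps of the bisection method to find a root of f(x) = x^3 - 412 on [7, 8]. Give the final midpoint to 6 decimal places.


f(x) = x^3 - 412
f(7) = -69 < 0
f(8) = 100 > 0

Step 1: midpoint = (7.000000 + 8.000000)/2 = 7.500000
  f(7.500000) = 9.875000
  f(mid) > 0, so root is in [7.000000, 7.500000]

Step 2: midpoint = (7.000000 + 7.500000)/2 = 7.250000
  f(7.250000) = -30.921875
  f(mid) < 0, so root is in [7.250000, 7.500000]

Step 3: midpoint = (7.250000 + 7.500000)/2 = 7.375000
  f(7.375000) = -10.869141
  f(mid) < 0, so root is in [7.375000, 7.500000]

midpoint = 7.375000


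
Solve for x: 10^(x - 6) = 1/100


Express both sides with the same base.
1/100 = 10^(-2)
Since the bases match, equate exponents: x - 6 = -2
So x = -2 - (-6) = 4

x = 4


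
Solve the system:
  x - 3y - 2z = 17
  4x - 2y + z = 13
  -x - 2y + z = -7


Using Cramer's rule. Expand each determinant along the first row.
D  = 1*[(-2)*1 - 1*(-2)] - (-3)*[4*1 - 1*(-1)] + (-2)*[4*(-2) - (-2)*(-1)]
  = 1*(0) - (-3)*(5) + (-2)*(-10) = 35
Dx = 17*[(-2)*1 - 1*(-2)] - (-3)*[13*1 - 1*(-7)] + (-2)*[13*(-2) - (-2)*(-7)]
  = 17*(0) - (-3)*(20) + (-2)*(-40) = 140
Dy = 1*[13*1 - 1*(-7)] - 17*[4*1 - 1*(-1)] + (-2)*[4*(-7) - 13*(-1)]
  = 1*(20) - 17*(5) + (-2)*(-15) = -35
Dz = 1*[(-2)*(-7) - 13*(-2)] - (-3)*[4*(-7) - 13*(-1)] + 17*[4*(-2) - (-2)*(-1)]
  = 1*(40) - (-3)*(-15) + 17*(-10) = -175
x = Dx/D = 140/35 = 4, y = Dy/D = -35/35 = -1, z = Dz/D = -175/35 = -5
Check eq1: (1)(4) + (-3)(-1) + (-2)(-5) = 17 = 17 ✓
Check eq2: (4)(4) + (-2)(-1) + (1)(-5) = 13 = 13 ✓
Check eq3: (-1)(4) + (-2)(-1) + (1)(-5) = -7 = -7 ✓

x = 4, y = -1, z = -5


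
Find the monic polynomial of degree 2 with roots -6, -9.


A monic polynomial with roots -6, -9 is:
p(x) = (x + 6)(x + 9)
After multiplying by (x + 6): x + 6
After multiplying by (x + 9): x^2 + 15x + 54

x^2 + 15x + 54


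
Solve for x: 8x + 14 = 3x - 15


Starting with: 8x + 14 = 3x - 15
Move all x terms to left: (8 - 3)x = -15 - 14
Simplify: 5x = -29
Divide both sides by 5: x = -29/5

x = -29/5


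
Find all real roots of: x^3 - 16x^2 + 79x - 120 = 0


Let p(x) = x^3 - 16x^2 + 79x - 120. By the rational root theorem (leading coefficient 1), any rational root is an integer divisor of 120: try ±1, ±2, ... in turn.
Test x = 1: value = -56 ≠ 0.
Test x = -1: value = -216 ≠ 0.
Test x = 2: value = -18 ≠ 0.
Test x = -2: value = -350 ≠ 0.
Test x = 3: value = 0 ✓, so (x - 3) is a factor.
Synthetic division by (x - 3): bring down 1; 1(3) - 16 = -13; (-13)(3) + 79 = 40; 40(3) - 120 = 0 → quotient x^2 - 13x + 40, remainder 0.
Solve the quadratic x^2 - 13x + 40 = 0: discriminant = (-13)^2 - 4(1)(40) = 169 - 160 = 9.
sqrt(9) = 3, so x = (13 ± 3)/2: x = 8 or x = 5.

x = 3, x = 5, x = 8


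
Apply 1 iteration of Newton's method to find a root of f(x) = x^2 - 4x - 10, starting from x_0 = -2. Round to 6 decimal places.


Newton's method: x_(n+1) = x_n - f(x_n)/f'(x_n)
f(x) = x^2 - 4x - 10
f'(x) = 2x - 4

Iteration 1:
  f(-2.000000) = 2.000000
  f'(-2.000000) = -8.000000
  x_1 = -2.000000 - (2.000000)/(-8.000000) = -1.750000

x_1 = -1.750000


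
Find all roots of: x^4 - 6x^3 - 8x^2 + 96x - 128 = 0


Let p(x) = x^4 - 6x^3 - 8x^2 + 96x - 128. By the rational root theorem (leading coefficient 1), any rational root is an integer divisor of 128: try ±1, ±2, ... in turn.
Test x = 1: value = -45 ≠ 0.
Test x = -1: value = -225 ≠ 0.
Test x = 2: value = 0 ✓, so (x - 2) is a factor.
Synthetic division by (x - 2): bring down 1; 1(2) - 6 = -4; (-4)(2) - 8 = -16; (-16)(2) + 96 = 64; 64(2) - 128 = 0 → quotient x^3 - 4x^2 - 16x + 64, remainder 0.
Continue with the quotient x^3 - 4x^2 - 16x + 64 (candidates must divide 64; re-test x = 2 first in case it repeats).
Test x = 2: value = 24 ≠ 0.
Test x = -2: value = 72 ≠ 0.
Test x = 4: value = 0 ✓, so (x - 4) is a factor.
Synthetic division by (x - 4): bring down 1; 1(4) - 4 = 0; 0(4) - 16 = -16; (-16)(4) + 64 = 0 → quotient x^2 - 16, remainder 0.
Solve the quadratic x^2 - 16 = 0: discriminant = 0^2 - 4(1)(-16) = 0 + 64 = 64.
sqrt(64) = 8, so x = (0 ± 8)/2: x = 4 or x = -4.
Collecting all roots found:

x = -4, x = 2, x = 4 (multiplicity 2)


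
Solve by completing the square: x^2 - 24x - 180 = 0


Start: x^2 - 24x - 180 = 0
Move constant: x^2 - 24x = 180
Half of -24 is -12, squared is 144
Add 144 to both sides: x^2 - 24x + 144 = 324
(x - 12)^2 = 324
x - 12 = ±18
x = 12 + 18 = 30 or x = 12 - 18 = -6

x = -6, x = 30


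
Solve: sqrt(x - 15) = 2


Square both sides: x - 15 = 2^2 = 4
x = 4 + 15 = 19
x = 19
Check: sqrt(1*19 - 15) = sqrt(4) = 2 ✓

x = 19


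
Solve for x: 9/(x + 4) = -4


Multiply both sides by (x + 4): 9 = -4(x + 4)
Distribute: 9 = -4x - 16
-4x = 9 + 16 = 25
x = -25/4

x = -25/4


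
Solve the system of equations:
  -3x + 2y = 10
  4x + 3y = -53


Using Cramer's rule:
Determinant D = (-3)(3) - (4)(2) = -9 - 8 = -17
Dx = (10)(3) - (-53)(2) = 30 + 106 = 136
Dy = (-3)(-53) - (4)(10) = 159 - 40 = 119
x = Dx/D = 136/-17 = -8
y = Dy/D = 119/-17 = -7

x = -8, y = -7


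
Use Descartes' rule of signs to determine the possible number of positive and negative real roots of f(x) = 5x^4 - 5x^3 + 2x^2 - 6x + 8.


Descartes' rule of signs:

For positive roots, count sign changes in f(x) = 5x^4 - 5x^3 + 2x^2 - 6x + 8:
Signs of coefficients: +, -, +, -, +
Number of sign changes: 4
Possible positive real roots: 4, 2, 0

For negative roots, examine f(-x) = 5x^4 + 5x^3 + 2x^2 + 6x + 8:
Signs of coefficients: +, +, +, +, +
Number of sign changes: 0
Possible negative real roots: 0

Positive roots: 4 or 2 or 0; Negative roots: 0


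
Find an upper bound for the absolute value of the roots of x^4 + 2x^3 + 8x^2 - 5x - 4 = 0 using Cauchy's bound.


Cauchy's bound: all roots r satisfy |r| <= 1 + max(|a_i/a_n|) for i = 0,...,n-1
where a_n is the leading coefficient.

Coefficients: [1, 2, 8, -5, -4]
Leading coefficient a_n = 1
Ratios |a_i/a_n|: 2, 8, 5, 4
Maximum ratio: 8
Cauchy's bound: |r| <= 1 + 8 = 9

Upper bound = 9


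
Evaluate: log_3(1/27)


We need the exponent such that 3^? = 1/27
3^(-3) = 1/3^3 = 1/27
Therefore log_3(1/27) = -3

-3


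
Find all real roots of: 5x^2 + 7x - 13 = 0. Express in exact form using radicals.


Using the quadratic formula: x = (-b ± sqrt(b^2 - 4ac)) / (2a)
Here a = 5, b = 7, c = -13
Discriminant = b^2 - 4ac = 7^2 - 4(5)(-13) = 49 + 260 = 309
Since discriminant = 309 > 0, there are two real roots.
x = (-7 ± sqrt(309)) / 10
Numerically: x ≈ 1.0578 or x ≈ -2.4578

x = (-7 + sqrt(309)) / 10 or x = (-7 - sqrt(309)) / 10


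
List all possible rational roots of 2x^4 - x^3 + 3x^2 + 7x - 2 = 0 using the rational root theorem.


Rational root theorem: possible roots are ±p/q where:
  p divides the constant term (-2): p ∈ {1, 2}
  q divides the leading coefficient (2): q ∈ {1, 2}

All possible rational roots: -2, -1, -1/2, 1/2, 1, 2

-2, -1, -1/2, 1/2, 1, 2


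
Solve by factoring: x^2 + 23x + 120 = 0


We need two numbers that multiply to 120 and add to 23.
Those numbers are 8 and 15 (since 8 * 15 = 120 and 8 + 15 = 23).
So x^2 + 23x + 120 = (x + 8)(x + 15) = 0
Setting each factor to zero: x = -8 or x = -15

x = -15, x = -8


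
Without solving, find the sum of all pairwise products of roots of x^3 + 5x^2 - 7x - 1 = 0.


By Vieta's formulas for x^3 + bx^2 + cx + d = 0:
  r1 + r2 + r3 = -b/a = -5
  r1*r2 + r1*r3 + r2*r3 = c/a = -7
  r1*r2*r3 = -d/a = 1


Sum of pairwise products = -7


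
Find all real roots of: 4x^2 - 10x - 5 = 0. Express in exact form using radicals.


Using the quadratic formula: x = (-b ± sqrt(b^2 - 4ac)) / (2a)
Here a = 4, b = -10, c = -5
Discriminant = b^2 - 4ac = (-10)^2 - 4(4)(-5) = 100 + 80 = 180
Since discriminant = 180 > 0, there are two real roots.
x = (10 ± 6*sqrt(5)) / 8
Simplifying: x = (5 ± 3*sqrt(5)) / 4
Numerically: x ≈ 2.9271 or x ≈ -0.4271

x = (5 + 3*sqrt(5)) / 4 or x = (5 - 3*sqrt(5)) / 4


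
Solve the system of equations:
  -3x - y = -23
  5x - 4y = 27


Using Cramer's rule:
Determinant D = (-3)(-4) - (5)(-1) = 12 + 5 = 17
Dx = (-23)(-4) - (27)(-1) = 92 + 27 = 119
Dy = (-3)(27) - (5)(-23) = -81 + 115 = 34
x = Dx/D = 119/17 = 7
y = Dy/D = 34/17 = 2

x = 7, y = 2


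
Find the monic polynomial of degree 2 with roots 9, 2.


A monic polynomial with roots 9, 2 is:
p(x) = (x - 9)(x - 2)
After multiplying by (x - 9): x - 9
After multiplying by (x - 2): x^2 - 11x + 18

x^2 - 11x + 18


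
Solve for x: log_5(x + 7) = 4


Convert to exponential form: x + 7 = 5^4 = 625
x = 625 - 7 = 618
Check: log_5(618 + 7) = log_5(625) = log_5(625) = 4 ✓

x = 618


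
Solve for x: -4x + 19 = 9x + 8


Starting with: -4x + 19 = 9x + 8
Move all x terms to left: (-4 - 9)x = 8 - 19
Simplify: -13x = -11
Divide both sides by -13: x = 11/13

x = 11/13


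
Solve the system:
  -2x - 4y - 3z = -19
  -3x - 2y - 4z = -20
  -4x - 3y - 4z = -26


Using Cramer's rule. Expand each determinant along the first row.
D  = (-2)*[(-2)*(-4) - (-4)*(-3)] - (-4)*[(-3)*(-4) - (-4)*(-4)] + (-3)*[(-3)*(-3) - (-2)*(-4)]
  = (-2)*(-4) - (-4)*(-4) + (-3)*(1) = -11
Dx = (-19)*[(-2)*(-4) - (-4)*(-3)] - (-4)*[(-20)*(-4) - (-4)*(-26)] + (-3)*[(-20)*(-3) - (-2)*(-26)]
  = (-19)*(-4) - (-4)*(-24) + (-3)*(8) = -44
Dy = (-2)*[(-20)*(-4) - (-4)*(-26)] - (-19)*[(-3)*(-4) - (-4)*(-4)] + (-3)*[(-3)*(-26) - (-20)*(-4)]
  = (-2)*(-24) - (-19)*(-4) + (-3)*(-2) = -22
Dz = (-2)*[(-2)*(-26) - (-20)*(-3)] - (-4)*[(-3)*(-26) - (-20)*(-4)] + (-19)*[(-3)*(-3) - (-2)*(-4)]
  = (-2)*(-8) - (-4)*(-2) + (-19)*(1) = -11
x = Dx/D = -44/-11 = 4, y = Dy/D = -22/-11 = 2, z = Dz/D = -11/-11 = 1
Check eq1: (-2)(4) + (-4)(2) + (-3)(1) = -19 = -19 ✓
Check eq2: (-3)(4) + (-2)(2) + (-4)(1) = -20 = -20 ✓
Check eq3: (-4)(4) + (-3)(2) + (-4)(1) = -26 = -26 ✓

x = 4, y = 2, z = 1


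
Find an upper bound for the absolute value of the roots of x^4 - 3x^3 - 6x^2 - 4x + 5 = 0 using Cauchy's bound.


Cauchy's bound: all roots r satisfy |r| <= 1 + max(|a_i/a_n|) for i = 0,...,n-1
where a_n is the leading coefficient.

Coefficients: [1, -3, -6, -4, 5]
Leading coefficient a_n = 1
Ratios |a_i/a_n|: 3, 6, 4, 5
Maximum ratio: 6
Cauchy's bound: |r| <= 1 + 6 = 7

Upper bound = 7


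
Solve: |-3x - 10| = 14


An absolute value equation |expr| = 14 gives two cases:
Case 1: -3x - 10 = 14
  -3x = 24, so x = -8
Case 2: -3x - 10 = -14
  -3x = -4, so x = 4/3

x = -8, x = 4/3


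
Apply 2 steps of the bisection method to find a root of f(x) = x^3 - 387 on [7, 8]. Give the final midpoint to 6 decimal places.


f(x) = x^3 - 387
f(7) = -44 < 0
f(8) = 125 > 0

Step 1: midpoint = (7.000000 + 8.000000)/2 = 7.500000
  f(7.500000) = 34.875000
  f(mid) > 0, so root is in [7.000000, 7.500000]

Step 2: midpoint = (7.000000 + 7.500000)/2 = 7.250000
  f(7.250000) = -5.921875
  f(mid) < 0, so root is in [7.250000, 7.500000]

midpoint = 7.250000


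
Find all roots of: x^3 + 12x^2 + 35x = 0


The constant term is 0, so x = 0 is a root. Factor out x:
  x^2 + 12x + 35 = 0
Solve the quadratic x^2 + 12x + 35 = 0: discriminant = 12^2 - 4(1)(35) = 144 - 140 = 4.
sqrt(4) = 2, so x = (-12 ± 2)/2: x = -5 or x = -7.
Collecting all roots found:

x = -7, x = -5, x = 0


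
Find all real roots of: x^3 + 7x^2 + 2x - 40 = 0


Let p(x) = x^3 + 7x^2 + 2x - 40. By the rational root theorem (leading coefficient 1), any rational root is an integer divisor of 40: try ±1, ±2, ... in turn.
Test x = 1: value = -30 ≠ 0.
Test x = -1: value = -36 ≠ 0.
Test x = 2: value = 0 ✓, so (x - 2) is a factor.
Synthetic division by (x - 2): bring down 1; 1(2) + 7 = 9; 9(2) + 2 = 20; 20(2) - 40 = 0 → quotient x^2 + 9x + 20, remainder 0.
Solve the quadratic x^2 + 9x + 20 = 0: discriminant = 9^2 - 4(1)(20) = 81 - 80 = 1.
sqrt(1) = 1, so x = (-9 ± 1)/2: x = -4 or x = -5.

x = -5, x = -4, x = 2


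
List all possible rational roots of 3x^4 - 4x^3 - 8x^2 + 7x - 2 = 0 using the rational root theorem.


Rational root theorem: possible roots are ±p/q where:
  p divides the constant term (-2): p ∈ {1, 2}
  q divides the leading coefficient (3): q ∈ {1, 3}

All possible rational roots: -2, -1, -2/3, -1/3, 1/3, 2/3, 1, 2

-2, -1, -2/3, -1/3, 1/3, 2/3, 1, 2


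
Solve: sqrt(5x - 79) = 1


Square both sides: 5x - 79 = 1^2 = 1
5x = 1 + 79 = 80
x = 16
Check: sqrt(5*16 - 79) = sqrt(1) = 1 ✓

x = 16


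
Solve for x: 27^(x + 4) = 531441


Express both sides with the same base.
531441 = 27^4
Since the bases match, equate exponents: x + 4 = 4
So x = 4 - (4) = 0

x = 0


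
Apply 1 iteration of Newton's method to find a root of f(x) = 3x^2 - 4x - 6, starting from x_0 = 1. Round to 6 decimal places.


Newton's method: x_(n+1) = x_n - f(x_n)/f'(x_n)
f(x) = 3x^2 - 4x - 6
f'(x) = 6x - 4

Iteration 1:
  f(1.000000) = -7.000000
  f'(1.000000) = 2.000000
  x_1 = 1.000000 - (-7.000000)/(2.000000) = 4.500000

x_1 = 4.500000


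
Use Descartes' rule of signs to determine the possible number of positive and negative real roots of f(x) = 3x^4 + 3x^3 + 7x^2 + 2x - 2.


Descartes' rule of signs:

For positive roots, count sign changes in f(x) = 3x^4 + 3x^3 + 7x^2 + 2x - 2:
Signs of coefficients: +, +, +, +, -
Number of sign changes: 1
Possible positive real roots: 1

For negative roots, examine f(-x) = 3x^4 - 3x^3 + 7x^2 - 2x - 2:
Signs of coefficients: +, -, +, -, -
Number of sign changes: 3
Possible negative real roots: 3, 1

Positive roots: 1; Negative roots: 3 or 1


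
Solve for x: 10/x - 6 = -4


Subtract -6 from both sides: 10/x = 2
Multiply both sides by x: 10 = 2 * x
Divide by 2: x = 5

x = 5


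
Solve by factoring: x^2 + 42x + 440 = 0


We need two numbers that multiply to 440 and add to 42.
Those numbers are 20 and 22 (since 20 * 22 = 440 and 20 + 22 = 42).
So x^2 + 42x + 440 = (x + 20)(x + 22) = 0
Setting each factor to zero: x = -20 or x = -22

x = -22, x = -20


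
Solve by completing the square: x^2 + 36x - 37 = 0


Start: x^2 + 36x - 37 = 0
Move constant: x^2 + 36x = 37
Half of 36 is 18, squared is 324
Add 324 to both sides: x^2 + 36x + 324 = 361
(x + 18)^2 = 361
x + 18 = ±19
x = -18 + 19 = 1 or x = -18 - 19 = -37

x = -37, x = 1


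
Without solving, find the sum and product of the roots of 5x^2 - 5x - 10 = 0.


By Vieta's formulas for ax^2 + bx + c = 0:
  Sum of roots = -b/a
  Product of roots = c/a

Here a = 5, b = -5, c = -10
Sum = -(-5)/5 = 1
Product = -10/5 = -2

Sum = 1, Product = -2


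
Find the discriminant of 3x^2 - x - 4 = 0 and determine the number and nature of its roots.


For ax^2 + bx + c = 0, discriminant D = b^2 - 4ac
Here a = 3, b = -1, c = -4
D = (-1)^2 - 4(3)(-4) = 1 + 48 = 49

D = 49 > 0 and is a perfect square (sqrt = 7)
The equation has 2 distinct real rational roots.

Discriminant = 49, 2 distinct real rational roots


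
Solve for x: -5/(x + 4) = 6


Multiply both sides by (x + 4): -5 = 6(x + 4)
Distribute: -5 = 6x + 24
6x = -5 - 24 = -29
x = -29/6

x = -29/6


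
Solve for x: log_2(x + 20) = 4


Convert to exponential form: x + 20 = 2^4 = 16
x = 16 - 20 = -4
Check: log_2(-4 + 20) = log_2(16) = log_2(16) = 4 ✓

x = -4


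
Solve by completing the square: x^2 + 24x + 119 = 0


Start: x^2 + 24x + 119 = 0
Move constant: x^2 + 24x = -119
Half of 24 is 12, squared is 144
Add 144 to both sides: x^2 + 24x + 144 = 25
(x + 12)^2 = 25
x + 12 = ±5
x = -12 + 5 = -7 or x = -12 - 5 = -17

x = -17, x = -7


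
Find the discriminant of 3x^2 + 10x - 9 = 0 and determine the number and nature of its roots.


For ax^2 + bx + c = 0, discriminant D = b^2 - 4ac
Here a = 3, b = 10, c = -9
D = (10)^2 - 4(3)(-9) = 100 + 108 = 208

D = 208 > 0 but not a perfect square
The equation has 2 distinct real irrational roots.

Discriminant = 208, 2 distinct real irrational roots


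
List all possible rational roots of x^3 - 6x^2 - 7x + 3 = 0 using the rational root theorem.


Rational root theorem: possible roots are ±p/q where:
  p divides the constant term (3): p ∈ {1, 3}
  q divides the leading coefficient (1): q ∈ {1}

All possible rational roots: -3, -1, 1, 3

-3, -1, 1, 3


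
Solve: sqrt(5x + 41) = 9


Square both sides: 5x + 41 = 9^2 = 81
5x = 81 - 41 = 40
x = 8
Check: sqrt(5*8 + 41) = sqrt(81) = 9 ✓

x = 8


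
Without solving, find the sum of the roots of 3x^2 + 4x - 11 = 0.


By Vieta's formulas for ax^2 + bx + c = 0:
  Sum of roots = -b/a
  Product of roots = c/a

Here a = 3, b = 4, c = -11
Sum = -(4)/3 = -4/3
Product = -11/3 = -11/3

Sum = -4/3


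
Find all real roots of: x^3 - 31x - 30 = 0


Let p(x) = x^3 - 31x - 30. By the rational root theorem (leading coefficient 1), any rational root is an integer divisor of 30: try ±1, ±2, ... in turn.
Test x = 1: value = -60 ≠ 0.
Test x = -1: value = 0 ✓, so (x + 1) is a factor.
Synthetic division by (x + 1): bring down 1; 1(-1) + 0 = -1; (-1)(-1) - 31 = -30; (-30)(-1) - 30 = 0 → quotient x^2 - x - 30, remainder 0.
Solve the quadratic x^2 - x - 30 = 0: discriminant = (-1)^2 - 4(1)(-30) = 1 + 120 = 121.
sqrt(121) = 11, so x = (1 ± 11)/2: x = 6 or x = -5.

x = -5, x = -1, x = 6


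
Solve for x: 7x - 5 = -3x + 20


Starting with: 7x - 5 = -3x + 20
Move all x terms to left: (7 + 3)x = 20 + 5
Simplify: 10x = 25
Divide both sides by 10: x = 5/2

x = 5/2


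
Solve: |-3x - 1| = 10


An absolute value equation |expr| = 10 gives two cases:
Case 1: -3x - 1 = 10
  -3x = 11, so x = -11/3
Case 2: -3x - 1 = -10
  -3x = -9, so x = 3

x = -11/3, x = 3


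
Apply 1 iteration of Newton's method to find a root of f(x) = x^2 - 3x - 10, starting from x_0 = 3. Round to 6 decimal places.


Newton's method: x_(n+1) = x_n - f(x_n)/f'(x_n)
f(x) = x^2 - 3x - 10
f'(x) = 2x - 3

Iteration 1:
  f(3.000000) = -10.000000
  f'(3.000000) = 3.000000
  x_1 = 3.000000 - (-10.000000)/(3.000000) = 6.333333

x_1 = 6.333333


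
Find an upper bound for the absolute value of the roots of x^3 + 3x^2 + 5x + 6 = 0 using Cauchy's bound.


Cauchy's bound: all roots r satisfy |r| <= 1 + max(|a_i/a_n|) for i = 0,...,n-1
where a_n is the leading coefficient.

Coefficients: [1, 3, 5, 6]
Leading coefficient a_n = 1
Ratios |a_i/a_n|: 3, 5, 6
Maximum ratio: 6
Cauchy's bound: |r| <= 1 + 6 = 7

Upper bound = 7


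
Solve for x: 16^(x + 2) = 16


Express both sides with the same base.
16 = 16^1
Since the bases match, equate exponents: x + 2 = 1
So x = 1 - (2) = -1

x = -1


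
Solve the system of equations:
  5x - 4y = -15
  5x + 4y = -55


Using Cramer's rule:
Determinant D = (5)(4) - (5)(-4) = 20 + 20 = 40
Dx = (-15)(4) - (-55)(-4) = -60 - 220 = -280
Dy = (5)(-55) - (5)(-15) = -275 + 75 = -200
x = Dx/D = -280/40 = -7
y = Dy/D = -200/40 = -5

x = -7, y = -5


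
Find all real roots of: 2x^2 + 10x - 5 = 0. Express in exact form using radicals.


Using the quadratic formula: x = (-b ± sqrt(b^2 - 4ac)) / (2a)
Here a = 2, b = 10, c = -5
Discriminant = b^2 - 4ac = 10^2 - 4(2)(-5) = 100 + 40 = 140
Since discriminant = 140 > 0, there are two real roots.
x = (-10 ± 2*sqrt(35)) / 4
Simplifying: x = (-5 ± sqrt(35)) / 2
Numerically: x ≈ 0.4580 or x ≈ -5.4580

x = (-5 + sqrt(35)) / 2 or x = (-5 - sqrt(35)) / 2


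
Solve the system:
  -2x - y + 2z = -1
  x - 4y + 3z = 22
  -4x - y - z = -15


Using Cramer's rule. Expand each determinant along the first row.
D  = (-2)*[(-4)*(-1) - 3*(-1)] - (-1)*[1*(-1) - 3*(-4)] + 2*[1*(-1) - (-4)*(-4)]
  = (-2)*(7) - (-1)*(11) + 2*(-17) = -37
Dx = (-1)*[(-4)*(-1) - 3*(-1)] - (-1)*[22*(-1) - 3*(-15)] + 2*[22*(-1) - (-4)*(-15)]
  = (-1)*(7) - (-1)*(23) + 2*(-82) = -148
Dy = (-2)*[22*(-1) - 3*(-15)] - (-1)*[1*(-1) - 3*(-4)] + 2*[1*(-15) - 22*(-4)]
  = (-2)*(23) - (-1)*(11) + 2*(73) = 111
Dz = (-2)*[(-4)*(-15) - 22*(-1)] - (-1)*[1*(-15) - 22*(-4)] + (-1)*[1*(-1) - (-4)*(-4)]
  = (-2)*(82) - (-1)*(73) + (-1)*(-17) = -74
x = Dx/D = -148/-37 = 4, y = Dy/D = 111/-37 = -3, z = Dz/D = -74/-37 = 2
Check eq1: (-2)(4) + (-1)(-3) + (2)(2) = -1 = -1 ✓
Check eq2: (1)(4) + (-4)(-3) + (3)(2) = 22 = 22 ✓
Check eq3: (-4)(4) + (-1)(-3) + (-1)(2) = -15 = -15 ✓

x = 4, y = -3, z = 2


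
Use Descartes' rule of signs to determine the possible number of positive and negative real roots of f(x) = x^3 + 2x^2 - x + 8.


Descartes' rule of signs:

For positive roots, count sign changes in f(x) = x^3 + 2x^2 - x + 8:
Signs of coefficients: +, +, -, +
Number of sign changes: 2
Possible positive real roots: 2, 0

For negative roots, examine f(-x) = -x^3 + 2x^2 + x + 8:
Signs of coefficients: -, +, +, +
Number of sign changes: 1
Possible negative real roots: 1

Positive roots: 2 or 0; Negative roots: 1


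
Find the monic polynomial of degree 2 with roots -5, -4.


A monic polynomial with roots -5, -4 is:
p(x) = (x + 5)(x + 4)
After multiplying by (x + 5): x + 5
After multiplying by (x + 4): x^2 + 9x + 20

x^2 + 9x + 20


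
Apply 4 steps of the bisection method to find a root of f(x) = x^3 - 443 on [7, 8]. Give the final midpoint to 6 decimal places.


f(x) = x^3 - 443
f(7) = -100 < 0
f(8) = 69 > 0

Step 1: midpoint = (7.000000 + 8.000000)/2 = 7.500000
  f(7.500000) = -21.125000
  f(mid) < 0, so root is in [7.500000, 8.000000]

Step 2: midpoint = (7.500000 + 8.000000)/2 = 7.750000
  f(7.750000) = 22.484375
  f(mid) > 0, so root is in [7.500000, 7.750000]

Step 3: midpoint = (7.500000 + 7.750000)/2 = 7.625000
  f(7.625000) = 0.322266
  f(mid) > 0, so root is in [7.500000, 7.625000]

Step 4: midpoint = (7.500000 + 7.625000)/2 = 7.562500
  f(7.562500) = -10.489990
  f(mid) < 0, so root is in [7.562500, 7.625000]

midpoint = 7.562500
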